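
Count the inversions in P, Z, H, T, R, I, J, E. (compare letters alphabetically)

Element-by-element contributions:
P → H, I, J, E → 4
Z → H, T, R, I, J, E → 6
H → E → 1
T → R, I, J, E → 4
R → I, J, E → 3
I → E → 1
J → E → 1
E → none → 0
Sum: 4 + 6 + 1 + 4 + 3 + 1 + 1 + 0 = 20

20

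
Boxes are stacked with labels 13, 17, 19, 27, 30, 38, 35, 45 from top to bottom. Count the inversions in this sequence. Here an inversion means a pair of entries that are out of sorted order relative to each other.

1 out-of-order pair

Count, for each position, how many later elements it exceeds:
13: 0
17: 0
19: 0
27: 0
30: 0
38: 1
35: 0
45: 0
Sum: 0 + 0 + 0 + 0 + 0 + 1 + 0 + 0 = 1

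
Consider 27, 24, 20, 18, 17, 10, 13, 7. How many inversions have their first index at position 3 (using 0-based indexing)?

4

The element at index 3 is 18.
Elements after it: 17, 10, 13, 7
Those smaller than 18: 17, 10, 13, 7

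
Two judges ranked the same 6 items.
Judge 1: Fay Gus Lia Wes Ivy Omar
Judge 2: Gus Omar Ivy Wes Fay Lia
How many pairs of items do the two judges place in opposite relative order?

10

Assign each item its position (1..6) in the first ordering, then rewrite the second ordering as that position sequence:
positions: Fay→1, Gus→2, Lia→3, Wes→4, Ivy→5, Omar→6
second ordering as positions: [2, 6, 5, 4, 1, 3]
Discordant pairs = inversions in this position sequence.
2: 1 → 1
6: 5, 4, 1, 3 → 4
5: 4, 1, 3 → 3
4: 1, 3 → 2
1: 0
3: 0
Total: 1 + 4 + 3 + 2 + 0 + 0 = 10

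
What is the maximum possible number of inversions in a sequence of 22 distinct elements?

231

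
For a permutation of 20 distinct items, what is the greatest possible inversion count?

190 inversions

The maximum occurs when the array is in strictly decreasing order: every one of the C(20, 2) pairs is inverted.
C(20, 2) = 20·19/2 = 190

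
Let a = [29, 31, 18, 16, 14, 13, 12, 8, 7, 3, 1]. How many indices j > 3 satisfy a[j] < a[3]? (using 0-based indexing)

The element at index 3 is 16.
Elements after it: 14, 13, 12, 8, 7, 3, 1
Those smaller than 16: 14, 13, 12, 8, 7, 3, 1

7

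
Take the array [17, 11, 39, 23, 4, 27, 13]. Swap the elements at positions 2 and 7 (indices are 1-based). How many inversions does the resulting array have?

12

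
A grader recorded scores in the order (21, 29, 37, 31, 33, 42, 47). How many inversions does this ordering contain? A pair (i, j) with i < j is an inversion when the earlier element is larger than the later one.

Count, for each position, how many later elements it exceeds:
21: 0
29: 0
37: 2
31: 0
33: 0
42: 0
47: 0
Sum: 0 + 0 + 2 + 0 + 0 + 0 + 0 = 2

2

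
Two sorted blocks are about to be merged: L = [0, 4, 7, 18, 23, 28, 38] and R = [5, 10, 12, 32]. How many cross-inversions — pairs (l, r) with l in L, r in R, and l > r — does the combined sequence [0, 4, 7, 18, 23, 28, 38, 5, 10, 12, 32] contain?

14

For each element r of the right run, count left-run elements greater than r:
r = 5: 7, 18, 23, 28, 38 → 5
r = 10: 18, 23, 28, 38 → 4
r = 12: 18, 23, 28, 38 → 4
r = 32: 38 → 1
Cross-inversions: 5 + 4 + 4 + 1 = 14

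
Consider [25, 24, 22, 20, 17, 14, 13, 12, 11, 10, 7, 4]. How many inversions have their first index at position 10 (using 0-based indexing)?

The element at index 10 is 7.
Elements after it: 4
Those smaller than 7: 4

1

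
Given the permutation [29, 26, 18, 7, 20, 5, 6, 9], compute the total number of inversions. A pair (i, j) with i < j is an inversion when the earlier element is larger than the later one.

22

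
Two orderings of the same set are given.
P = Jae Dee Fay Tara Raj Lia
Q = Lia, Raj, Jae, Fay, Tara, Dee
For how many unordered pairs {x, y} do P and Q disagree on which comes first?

Assign each item its position (1..6) in the first ordering, then rewrite the second ordering as that position sequence:
positions: Jae→1, Dee→2, Fay→3, Tara→4, Raj→5, Lia→6
second ordering as positions: [6, 5, 1, 3, 4, 2]
Discordant pairs = inversions in this position sequence.
6: 5, 1, 3, 4, 2 → 5
5: 1, 3, 4, 2 → 4
1: 0
3: 2 → 1
4: 2 → 1
2: 0
Total: 5 + 4 + 0 + 1 + 1 + 0 = 11

11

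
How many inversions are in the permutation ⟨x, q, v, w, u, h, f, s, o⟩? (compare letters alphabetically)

Inversions: 27

Sweep left to right; for each value list the smaller values that follow it:
x → q, v, w, u, h, f, s, o → 8
q → h, f, o → 3
v → u, h, f, s, o → 5
w → u, h, f, s, o → 5
u → h, f, s, o → 4
h → f → 1
f → none → 0
s → o → 1
o → none → 0
Sum: 8 + 3 + 5 + 5 + 4 + 1 + 0 + 1 + 0 = 27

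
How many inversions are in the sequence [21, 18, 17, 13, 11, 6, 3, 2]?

Inversions: 28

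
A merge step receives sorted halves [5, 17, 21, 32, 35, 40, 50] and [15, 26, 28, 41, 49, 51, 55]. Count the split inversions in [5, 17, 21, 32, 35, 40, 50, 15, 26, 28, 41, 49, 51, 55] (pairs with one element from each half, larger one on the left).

For each element r of the right run, count left-run elements greater than r:
r = 15: 17, 21, 32, 35, 40, 50 → 6
r = 26: 32, 35, 40, 50 → 4
r = 28: 32, 35, 40, 50 → 4
r = 41: 50 → 1
r = 49: 50 → 1
r = 51: none → 0
r = 55: none → 0
Cross-inversions: 6 + 4 + 4 + 1 + 1 + 0 + 0 = 16

16 split inversions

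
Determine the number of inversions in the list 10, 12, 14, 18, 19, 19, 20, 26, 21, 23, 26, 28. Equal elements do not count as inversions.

2 out-of-order pairs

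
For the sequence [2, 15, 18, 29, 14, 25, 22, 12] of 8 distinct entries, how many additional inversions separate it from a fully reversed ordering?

Maximum inversions for 8 distinct elements is C(8, 2) = 8·7/2 = 28.
Current inversions — for each element, count later smaller elements:
2: 0
15: 2
18: 2
29: 4
14: 1
25: 2
22: 1
12: 0
Current total: 0 + 2 + 2 + 4 + 1 + 2 + 1 + 0 = 12
Shortfall: 28 − 12 = 16

16 inversions short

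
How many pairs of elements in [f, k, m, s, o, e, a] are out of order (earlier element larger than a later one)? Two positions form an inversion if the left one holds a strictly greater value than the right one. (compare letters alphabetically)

12 out-of-order pairs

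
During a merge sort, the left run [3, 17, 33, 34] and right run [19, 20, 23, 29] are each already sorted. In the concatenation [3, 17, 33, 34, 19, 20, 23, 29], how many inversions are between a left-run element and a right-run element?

Count, for every r in R, how many entries of L exceed r:
r = 19: 33, 34 → 2
r = 20: 33, 34 → 2
r = 23: 33, 34 → 2
r = 29: 33, 34 → 2
Cross-inversions: 2 + 2 + 2 + 2 = 8

8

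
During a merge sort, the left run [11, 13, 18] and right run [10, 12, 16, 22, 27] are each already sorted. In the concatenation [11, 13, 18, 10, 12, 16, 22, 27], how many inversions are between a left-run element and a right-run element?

Cross-inversions: 6

Take each right-half value and tally the left-half values above it:
r = 10: 11, 13, 18 → 3
r = 12: 13, 18 → 2
r = 16: 18 → 1
r = 22: none → 0
r = 27: none → 0
Cross-inversions: 3 + 2 + 1 + 0 + 0 = 6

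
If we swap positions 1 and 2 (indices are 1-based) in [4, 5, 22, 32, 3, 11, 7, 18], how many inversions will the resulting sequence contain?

12 inversions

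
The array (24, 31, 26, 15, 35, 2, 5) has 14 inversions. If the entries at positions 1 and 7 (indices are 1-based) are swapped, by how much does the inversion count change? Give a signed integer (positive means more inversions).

-3

Positions 1 and 7 hold 24 and 5; after swapping, the array is [5, 31, 26, 15, 35, 2, 24].
For each element, count later entries that are smaller:
5 → 2 → 1
31 → 26, 15, 2, 24 → 4
26 → 15, 2, 24 → 3
15 → 2 → 1
35 → 2, 24 → 2
2 → none → 0
24 → none → 0
Sum: 1 + 4 + 3 + 1 + 2 + 0 + 0 = 11
Change: 11 − 14 = -3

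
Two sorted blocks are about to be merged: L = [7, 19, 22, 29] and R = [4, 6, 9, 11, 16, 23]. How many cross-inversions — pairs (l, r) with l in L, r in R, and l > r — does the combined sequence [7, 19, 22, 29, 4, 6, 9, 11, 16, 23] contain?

Take each right-half value and tally the left-half values above it:
r = 4: 7, 19, 22, 29 → 4
r = 6: 7, 19, 22, 29 → 4
r = 9: 19, 22, 29 → 3
r = 11: 19, 22, 29 → 3
r = 16: 19, 22, 29 → 3
r = 23: 29 → 1
Cross-inversions: 4 + 4 + 3 + 3 + 3 + 1 = 18

There are 18 cross-inversions.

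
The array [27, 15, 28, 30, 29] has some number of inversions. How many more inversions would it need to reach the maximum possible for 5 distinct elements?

Maximum inversions for 5 distinct elements is C(5, 2) = 5·4/2 = 10.
Current inversions — for each element, count later smaller elements:
27: 1
15: 0
28: 0
30: 1
29: 0
Current total: 1 + 0 + 0 + 1 + 0 = 2
Shortfall: 10 − 2 = 8

8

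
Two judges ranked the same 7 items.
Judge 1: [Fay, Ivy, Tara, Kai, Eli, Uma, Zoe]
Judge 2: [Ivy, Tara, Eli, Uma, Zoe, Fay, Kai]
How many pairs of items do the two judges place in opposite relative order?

Assign each item its position (1..7) in the first ordering, then rewrite the second ordering as that position sequence:
positions: Fay→1, Ivy→2, Tara→3, Kai→4, Eli→5, Uma→6, Zoe→7
second ordering as positions: [2, 3, 5, 6, 7, 1, 4]
Discordant pairs = inversions in this position sequence.
2: 1 → 1
3: 1 → 1
5: 1, 4 → 2
6: 1, 4 → 2
7: 1, 4 → 2
1: 0
4: 0
Total: 1 + 1 + 2 + 2 + 2 + 0 + 0 = 8

Discordant pairs: 8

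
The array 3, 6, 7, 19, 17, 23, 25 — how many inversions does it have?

Count, for each position, how many later elements it exceeds:
3: 0
6: 0
7: 0
19: 1
17: 0
23: 0
25: 0
Sum: 0 + 0 + 0 + 1 + 0 + 0 + 0 = 1

1 out-of-order pair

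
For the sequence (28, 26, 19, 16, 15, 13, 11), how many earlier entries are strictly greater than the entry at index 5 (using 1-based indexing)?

4 such elements

The element at index 5 is 15.
Elements before it: 28, 26, 19, 16
Those larger than 15: 28, 26, 19, 16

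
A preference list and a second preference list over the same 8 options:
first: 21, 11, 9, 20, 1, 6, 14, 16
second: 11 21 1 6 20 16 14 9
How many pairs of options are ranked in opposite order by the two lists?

9 pairs

Assign each item its position (1..8) in the first ordering, then rewrite the second ordering as that position sequence:
positions: 21→1, 11→2, 9→3, 20→4, 1→5, 6→6, 14→7, 16→8
second ordering as positions: [2, 1, 5, 6, 4, 8, 7, 3]
Discordant pairs = inversions in this position sequence.
2: 1 → 1
1: 0
5: 4, 3 → 2
6: 4, 3 → 2
4: 3 → 1
8: 7, 3 → 2
7: 3 → 1
3: 0
Total: 1 + 0 + 2 + 2 + 1 + 2 + 1 + 0 = 9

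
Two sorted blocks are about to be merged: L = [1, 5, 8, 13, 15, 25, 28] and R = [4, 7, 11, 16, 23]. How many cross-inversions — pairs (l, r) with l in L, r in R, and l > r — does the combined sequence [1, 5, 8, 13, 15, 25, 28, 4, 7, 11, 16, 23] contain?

19 split inversions

Count, for every r in R, how many entries of L exceed r:
r = 4: 5, 8, 13, 15, 25, 28 → 6
r = 7: 8, 13, 15, 25, 28 → 5
r = 11: 13, 15, 25, 28 → 4
r = 16: 25, 28 → 2
r = 23: 25, 28 → 2
Cross-inversions: 6 + 5 + 4 + 2 + 2 = 19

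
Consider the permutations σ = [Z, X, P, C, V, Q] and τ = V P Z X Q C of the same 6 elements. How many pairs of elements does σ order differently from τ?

7 discordant pairs

Assign each item its position (1..6) in the first ordering, then rewrite the second ordering as that position sequence:
positions: Z→1, X→2, P→3, C→4, V→5, Q→6
second ordering as positions: [5, 3, 1, 2, 6, 4]
Discordant pairs = inversions in this position sequence.
5: 3, 1, 2, 4 → 4
3: 1, 2 → 2
1: 0
2: 0
6: 4 → 1
4: 0
Total: 4 + 2 + 0 + 0 + 1 + 0 = 7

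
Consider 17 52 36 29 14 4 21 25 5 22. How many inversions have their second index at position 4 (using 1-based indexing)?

2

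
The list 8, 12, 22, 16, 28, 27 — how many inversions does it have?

Listing every pair i<j with a[i]>a[j] (using 0-based positions):
(2,3): 22 > 16
(4,5): 28 > 27
That's 2 pairs.

2 inversions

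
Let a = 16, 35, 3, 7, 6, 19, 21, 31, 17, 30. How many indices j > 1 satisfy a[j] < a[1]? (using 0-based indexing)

8

The element at index 1 is 35.
Elements after it: 3, 7, 6, 19, 21, 31, 17, 30
Those smaller than 35: 3, 7, 6, 19, 21, 31, 17, 30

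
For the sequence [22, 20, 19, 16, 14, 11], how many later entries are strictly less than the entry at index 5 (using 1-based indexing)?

1

The element at index 5 is 14.
Elements after it: 11
Those smaller than 14: 11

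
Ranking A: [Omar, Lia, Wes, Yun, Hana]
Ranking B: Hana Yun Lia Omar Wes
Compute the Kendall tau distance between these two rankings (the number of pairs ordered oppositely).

Assign each item its position (1..5) in the first ordering, then rewrite the second ordering as that position sequence:
positions: Omar→1, Lia→2, Wes→3, Yun→4, Hana→5
second ordering as positions: [5, 4, 2, 1, 3]
Discordant pairs = inversions in this position sequence.
5: 4, 2, 1, 3 → 4
4: 2, 1, 3 → 3
2: 1 → 1
1: 0
3: 0
Total: 4 + 3 + 1 + 0 + 0 = 8

8 discordant pairs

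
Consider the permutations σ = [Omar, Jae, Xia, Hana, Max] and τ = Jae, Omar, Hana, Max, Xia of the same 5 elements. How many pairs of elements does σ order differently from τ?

Assign each item its position (1..5) in the first ordering, then rewrite the second ordering as that position sequence:
positions: Omar→1, Jae→2, Xia→3, Hana→4, Max→5
second ordering as positions: [2, 1, 4, 5, 3]
Discordant pairs = inversions in this position sequence.
2: 1 → 1
1: 0
4: 3 → 1
5: 3 → 1
3: 0
Total: 1 + 0 + 1 + 1 + 0 = 3

Discordant pairs: 3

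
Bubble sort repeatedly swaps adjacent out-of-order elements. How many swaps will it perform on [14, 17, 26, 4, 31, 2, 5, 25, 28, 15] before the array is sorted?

20

Minimum adjacent swaps = number of inversions (each swap of adjacent out-of-order elements removes one inversion and no swap can remove more).
Count inversions — for each element, later elements that are smaller:
14: 4, 2, 5 → 3
17: 4, 2, 5, 15 → 4
26: 4, 2, 5, 25, 15 → 5
4: 2 → 1
31: 2, 5, 25, 28, 15 → 5
2: none → 0
5: none → 0
25: 15 → 1
28: 15 → 1
15: none → 0
Total inversions: 3 + 4 + 5 + 1 + 5 + 0 + 0 + 1 + 1 + 0 = 20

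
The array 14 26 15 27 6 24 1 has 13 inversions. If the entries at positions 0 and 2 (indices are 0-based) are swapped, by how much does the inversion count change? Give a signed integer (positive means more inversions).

Positions 0 and 2 hold 14 and 15; after swapping, the array is [15, 26, 14, 27, 6, 24, 1].
For each element, count later entries that are smaller:
15 → 14, 6, 1 → 3
26 → 14, 6, 24, 1 → 4
14 → 6, 1 → 2
27 → 6, 24, 1 → 3
6 → 1 → 1
24 → 1 → 1
1 → none → 0
Sum: 3 + 4 + 2 + 3 + 1 + 1 + 0 = 14
Change: 14 − 13 = +1

+1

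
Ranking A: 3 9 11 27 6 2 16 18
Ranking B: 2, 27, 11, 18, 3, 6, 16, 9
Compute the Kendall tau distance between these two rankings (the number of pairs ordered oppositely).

Assign each item its position (1..8) in the first ordering, then rewrite the second ordering as that position sequence:
positions: 3→1, 9→2, 11→3, 27→4, 6→5, 2→6, 16→7, 18→8
second ordering as positions: [6, 4, 3, 8, 1, 5, 7, 2]
Discordant pairs = inversions in this position sequence.
6: 4, 3, 1, 5, 2 → 5
4: 3, 1, 2 → 3
3: 1, 2 → 2
8: 1, 5, 7, 2 → 4
1: 0
5: 2 → 1
7: 2 → 1
2: 0
Total: 5 + 3 + 2 + 4 + 0 + 1 + 1 + 0 = 16

16 discordant pairs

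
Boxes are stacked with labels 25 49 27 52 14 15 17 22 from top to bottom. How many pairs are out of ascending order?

Sweep left to right; for each value list the smaller values that follow it:
25: 4
49: 5
27: 4
52: 4
14: 0
15: 0
17: 0
22: 0
Sum: 4 + 5 + 4 + 4 + 0 + 0 + 0 + 0 = 17

17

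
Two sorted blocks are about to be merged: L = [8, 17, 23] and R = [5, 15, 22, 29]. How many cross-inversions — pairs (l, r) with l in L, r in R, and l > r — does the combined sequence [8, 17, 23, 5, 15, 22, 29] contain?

Split inversions: 6

For each element r of the right run, count left-run elements greater than r:
r = 5: 8, 17, 23 → 3
r = 15: 17, 23 → 2
r = 22: 23 → 1
r = 29: none → 0
Cross-inversions: 3 + 2 + 1 + 0 = 6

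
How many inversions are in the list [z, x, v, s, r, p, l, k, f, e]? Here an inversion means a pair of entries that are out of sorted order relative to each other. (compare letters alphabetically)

Count, for each position, how many later elements it exceeds:
z: 9
x: 8
v: 7
s: 6
r: 5
p: 4
l: 3
k: 2
f: 1
e: 0
Sum: 9 + 8 + 7 + 6 + 5 + 4 + 3 + 2 + 1 + 0 = 45

Out-of-order pairs: 45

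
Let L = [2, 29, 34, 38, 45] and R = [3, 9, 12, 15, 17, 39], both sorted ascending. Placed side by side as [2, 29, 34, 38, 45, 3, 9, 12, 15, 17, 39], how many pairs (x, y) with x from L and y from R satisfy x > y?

Count, for every r in R, how many entries of L exceed r:
r = 3: 29, 34, 38, 45 → 4
r = 9: 29, 34, 38, 45 → 4
r = 12: 29, 34, 38, 45 → 4
r = 15: 29, 34, 38, 45 → 4
r = 17: 29, 34, 38, 45 → 4
r = 39: 45 → 1
Cross-inversions: 4 + 4 + 4 + 4 + 4 + 1 = 21

21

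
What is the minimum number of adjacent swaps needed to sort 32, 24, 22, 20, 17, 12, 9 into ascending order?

The minimum number of adjacent swaps to sort an array equals its inversion count, since every such swap removes exactly one inversion.
Count inversions — for each element, later elements that are smaller:
32: 24, 22, 20, 17, 12, 9 → 6
24: 22, 20, 17, 12, 9 → 5
22: 20, 17, 12, 9 → 4
20: 17, 12, 9 → 3
17: 12, 9 → 2
12: 9 → 1
9: none → 0
Total inversions: 6 + 5 + 4 + 3 + 2 + 1 + 0 = 21

21 adjacent swaps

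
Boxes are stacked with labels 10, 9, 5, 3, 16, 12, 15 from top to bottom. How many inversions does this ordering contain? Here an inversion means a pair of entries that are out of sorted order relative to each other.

8

For each element, count later entries that are smaller:
10 → 9, 5, 3 → 3
9 → 5, 3 → 2
5 → 3 → 1
3 → none → 0
16 → 12, 15 → 2
12 → none → 0
15 → none → 0
Sum: 3 + 2 + 1 + 0 + 2 + 0 + 0 = 8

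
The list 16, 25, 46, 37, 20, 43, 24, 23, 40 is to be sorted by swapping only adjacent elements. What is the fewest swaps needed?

Each adjacent swap fixes exactly one inversion, so the minimum swap count equals the number of inversions.
Count inversions — for each element, later elements that are smaller:
16: none → 0
25: 20, 24, 23 → 3
46: 37, 20, 43, 24, 23, 40 → 6
37: 20, 24, 23 → 3
20: none → 0
43: 24, 23, 40 → 3
24: 23 → 1
23: none → 0
40: none → 0
Total inversions: 0 + 3 + 6 + 3 + 0 + 3 + 1 + 0 + 0 = 16

16 adjacent swaps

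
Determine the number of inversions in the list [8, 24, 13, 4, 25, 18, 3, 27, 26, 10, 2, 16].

Count, for each position, how many later elements it exceeds:
8 → 4, 3, 2 → 3
24 → 13, 4, 18, 3, 10, 2, 16 → 7
13 → 4, 3, 10, 2 → 4
4 → 3, 2 → 2
25 → 18, 3, 10, 2, 16 → 5
18 → 3, 10, 2, 16 → 4
3 → 2 → 1
27 → 26, 10, 2, 16 → 4
26 → 10, 2, 16 → 3
10 → 2 → 1
2 → none → 0
16 → none → 0
Sum: 3 + 7 + 4 + 2 + 5 + 4 + 1 + 4 + 3 + 1 + 0 + 0 = 34

There are 34 out-of-order pairs.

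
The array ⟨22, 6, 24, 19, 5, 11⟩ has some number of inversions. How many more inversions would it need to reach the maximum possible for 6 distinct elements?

5 inversions short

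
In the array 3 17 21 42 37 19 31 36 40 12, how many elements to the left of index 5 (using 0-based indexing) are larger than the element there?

3

The element at index 5 is 19.
Elements before it: 3, 17, 21, 42, 37
Those larger than 19: 21, 42, 37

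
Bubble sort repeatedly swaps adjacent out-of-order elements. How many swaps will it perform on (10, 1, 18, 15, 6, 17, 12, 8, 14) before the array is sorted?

17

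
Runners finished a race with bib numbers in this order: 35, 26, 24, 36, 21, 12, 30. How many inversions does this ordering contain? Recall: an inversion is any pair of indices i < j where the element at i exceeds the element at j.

There are 14 inversions.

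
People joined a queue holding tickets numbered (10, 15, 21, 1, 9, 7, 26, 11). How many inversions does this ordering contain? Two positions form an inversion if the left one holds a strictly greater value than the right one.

13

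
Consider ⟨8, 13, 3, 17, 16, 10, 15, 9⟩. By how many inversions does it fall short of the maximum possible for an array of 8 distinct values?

Maximum inversions for 8 distinct elements is C(8, 2) = 8·7/2 = 28.
Current inversions — for each element, count later smaller elements:
8: 1
13: 3
3: 0
17: 4
16: 3
10: 1
15: 1
9: 0
Current total: 1 + 3 + 0 + 4 + 3 + 1 + 1 + 0 = 13
Shortfall: 28 − 13 = 15

15 inversions short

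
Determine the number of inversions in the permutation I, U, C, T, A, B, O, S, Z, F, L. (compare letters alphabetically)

For each element, count later entries that are smaller:
I: 4
U: 8
C: 2
T: 6
A: 0
B: 0
O: 2
S: 2
Z: 2
F: 0
L: 0
Sum: 4 + 8 + 2 + 6 + 0 + 0 + 2 + 2 + 2 + 0 + 0 = 26

26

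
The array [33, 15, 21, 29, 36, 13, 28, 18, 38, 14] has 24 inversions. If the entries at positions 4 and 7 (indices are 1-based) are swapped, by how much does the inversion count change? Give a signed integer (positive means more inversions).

-1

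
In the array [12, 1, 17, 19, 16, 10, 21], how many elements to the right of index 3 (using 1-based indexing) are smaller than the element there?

2 such elements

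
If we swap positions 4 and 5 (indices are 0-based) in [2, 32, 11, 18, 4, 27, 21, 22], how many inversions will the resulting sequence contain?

11 inversions

Positions 4 and 5 hold 4 and 27; after swapping, the array is [2, 32, 11, 18, 27, 4, 21, 22].
Sweep left to right; for each value list the smaller values that follow it:
2 → none → 0
32 → 11, 18, 27, 4, 21, 22 → 6
11 → 4 → 1
18 → 4 → 1
27 → 4, 21, 22 → 3
4 → none → 0
21 → none → 0
22 → none → 0
Sum: 0 + 6 + 1 + 1 + 3 + 0 + 0 + 0 = 11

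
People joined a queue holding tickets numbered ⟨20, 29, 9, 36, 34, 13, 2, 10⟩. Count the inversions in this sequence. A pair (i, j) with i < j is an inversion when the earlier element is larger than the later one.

Element-by-element contributions:
20 → 9, 13, 2, 10 → 4
29 → 9, 13, 2, 10 → 4
9 → 2 → 1
36 → 34, 13, 2, 10 → 4
34 → 13, 2, 10 → 3
13 → 2, 10 → 2
2 → none → 0
10 → none → 0
Sum: 4 + 4 + 1 + 4 + 3 + 2 + 0 + 0 = 18

18 out-of-order pairs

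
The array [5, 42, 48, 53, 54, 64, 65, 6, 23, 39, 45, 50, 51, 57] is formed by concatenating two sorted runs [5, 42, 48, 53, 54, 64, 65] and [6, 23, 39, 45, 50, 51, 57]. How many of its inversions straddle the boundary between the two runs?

Count, for every r in R, how many entries of L exceed r:
r = 6: 42, 48, 53, 54, 64, 65 → 6
r = 23: 42, 48, 53, 54, 64, 65 → 6
r = 39: 42, 48, 53, 54, 64, 65 → 6
r = 45: 48, 53, 54, 64, 65 → 5
r = 50: 53, 54, 64, 65 → 4
r = 51: 53, 54, 64, 65 → 4
r = 57: 64, 65 → 2
Cross-inversions: 6 + 6 + 6 + 5 + 4 + 4 + 2 = 33

33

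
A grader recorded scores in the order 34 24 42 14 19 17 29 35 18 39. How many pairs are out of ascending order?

Element-by-element contributions:
34 → 24, 14, 19, 17, 29, 18 → 6
24 → 14, 19, 17, 18 → 4
42 → 14, 19, 17, 29, 35, 18, 39 → 7
14 → none → 0
19 → 17, 18 → 2
17 → none → 0
29 → 18 → 1
35 → 18 → 1
18 → none → 0
39 → none → 0
Sum: 6 + 4 + 7 + 0 + 2 + 0 + 1 + 1 + 0 + 0 = 21

Out-of-order pairs: 21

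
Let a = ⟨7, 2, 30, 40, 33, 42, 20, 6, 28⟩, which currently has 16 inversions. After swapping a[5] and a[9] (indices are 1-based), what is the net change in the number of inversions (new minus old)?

-1

Positions 5 and 9 hold 33 and 28; after swapping, the array is [7, 2, 30, 40, 28, 42, 20, 6, 33].
Sweep left to right; for each value list the smaller values that follow it:
7: 2
2: 0
30: 3
40: 4
28: 2
42: 3
20: 1
6: 0
33: 0
Sum: 2 + 0 + 3 + 4 + 2 + 3 + 1 + 0 + 0 = 15
Change: 15 − 16 = -1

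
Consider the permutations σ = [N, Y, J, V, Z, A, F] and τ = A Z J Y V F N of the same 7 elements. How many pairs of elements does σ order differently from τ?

14 discordant pairs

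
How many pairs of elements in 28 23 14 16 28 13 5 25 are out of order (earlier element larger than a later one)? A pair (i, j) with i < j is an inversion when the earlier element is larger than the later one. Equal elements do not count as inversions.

18 inversions

Sweep left to right; for each value list the smaller values that follow it:
28 → 23, 14, 16, 13, 5, 25 → 6
23 → 14, 16, 13, 5 → 4
14 → 13, 5 → 2
16 → 13, 5 → 2
28 → 13, 5, 25 → 3
13 → 5 → 1
5 → none → 0
25 → none → 0
Sum: 6 + 4 + 2 + 2 + 3 + 1 + 0 + 0 = 18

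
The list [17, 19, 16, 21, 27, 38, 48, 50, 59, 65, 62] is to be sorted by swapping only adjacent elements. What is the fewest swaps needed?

Each adjacent swap fixes exactly one inversion, so the minimum swap count equals the number of inversions.
Count inversions — for each element, later elements that are smaller:
17: 16 → 1
19: 16 → 1
16: none → 0
21: none → 0
27: none → 0
38: none → 0
48: none → 0
50: none → 0
59: none → 0
65: 62 → 1
62: none → 0
Total inversions: 1 + 1 + 0 + 0 + 0 + 0 + 0 + 0 + 0 + 1 + 0 = 3

3 swaps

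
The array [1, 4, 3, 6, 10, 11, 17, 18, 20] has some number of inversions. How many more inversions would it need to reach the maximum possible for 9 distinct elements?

35

Maximum inversions for 9 distinct elements is C(9, 2) = 9·8/2 = 36.
Current inversions — for each element, count later smaller elements:
1: 0
4: 1
3: 0
6: 0
10: 0
11: 0
17: 0
18: 0
20: 0
Current total: 0 + 1 + 0 + 0 + 0 + 0 + 0 + 0 + 0 = 1
Shortfall: 36 − 1 = 35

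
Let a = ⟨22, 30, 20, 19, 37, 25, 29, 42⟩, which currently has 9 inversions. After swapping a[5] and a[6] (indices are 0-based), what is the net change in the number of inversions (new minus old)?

Positions 5 and 6 hold 25 and 29; after swapping, the array is [22, 30, 20, 19, 37, 29, 25, 42].
Count, for each position, how many later elements it exceeds:
22: 2
30: 4
20: 1
19: 0
37: 2
29: 1
25: 0
42: 0
Sum: 2 + 4 + 1 + 0 + 2 + 1 + 0 + 0 = 10
Change: 10 − 9 = +1

+1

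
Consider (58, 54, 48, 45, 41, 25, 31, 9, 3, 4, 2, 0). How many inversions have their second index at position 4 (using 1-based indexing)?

3

The element at index 4 is 45.
Elements before it: 58, 54, 48
Those larger than 45: 58, 54, 48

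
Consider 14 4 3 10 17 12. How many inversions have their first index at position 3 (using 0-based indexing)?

The element at index 3 is 10.
Elements after it: 17, 12
None of them are smaller than 10.

0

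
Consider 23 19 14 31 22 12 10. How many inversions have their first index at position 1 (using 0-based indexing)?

The element at index 1 is 19.
Elements after it: 14, 31, 22, 12, 10
Those smaller than 19: 14, 12, 10

3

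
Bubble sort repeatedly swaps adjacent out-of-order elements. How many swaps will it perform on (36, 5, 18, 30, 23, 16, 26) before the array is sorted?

11

Minimum adjacent swaps = number of inversions (each swap of adjacent out-of-order elements removes one inversion and no swap can remove more).
Count inversions — for each element, later elements that are smaller:
36: 5, 18, 30, 23, 16, 26 → 6
5: none → 0
18: 16 → 1
30: 23, 16, 26 → 3
23: 16 → 1
16: none → 0
26: none → 0
Total inversions: 6 + 0 + 1 + 3 + 1 + 0 + 0 = 11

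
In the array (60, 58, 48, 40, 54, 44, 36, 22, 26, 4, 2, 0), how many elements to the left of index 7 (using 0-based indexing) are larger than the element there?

7

The element at index 7 is 22.
Elements before it: 60, 58, 48, 40, 54, 44, 36
Those larger than 22: 60, 58, 48, 40, 54, 44, 36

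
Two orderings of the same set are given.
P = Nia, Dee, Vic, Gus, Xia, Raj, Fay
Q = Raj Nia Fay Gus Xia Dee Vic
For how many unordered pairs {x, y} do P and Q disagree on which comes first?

13

Assign each item its position (1..7) in the first ordering, then rewrite the second ordering as that position sequence:
positions: Nia→1, Dee→2, Vic→3, Gus→4, Xia→5, Raj→6, Fay→7
second ordering as positions: [6, 1, 7, 4, 5, 2, 3]
Discordant pairs = inversions in this position sequence.
6: 1, 4, 5, 2, 3 → 5
1: 0
7: 4, 5, 2, 3 → 4
4: 2, 3 → 2
5: 2, 3 → 2
2: 0
3: 0
Total: 5 + 0 + 4 + 2 + 2 + 0 + 0 = 13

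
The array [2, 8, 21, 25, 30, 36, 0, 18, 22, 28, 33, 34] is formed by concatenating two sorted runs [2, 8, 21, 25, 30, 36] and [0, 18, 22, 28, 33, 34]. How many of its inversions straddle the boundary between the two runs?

For each element r of the right run, count left-run elements greater than r:
r = 0: 2, 8, 21, 25, 30, 36 → 6
r = 18: 21, 25, 30, 36 → 4
r = 22: 25, 30, 36 → 3
r = 28: 30, 36 → 2
r = 33: 36 → 1
r = 34: 36 → 1
Cross-inversions: 6 + 4 + 3 + 2 + 1 + 1 = 17

17 split inversions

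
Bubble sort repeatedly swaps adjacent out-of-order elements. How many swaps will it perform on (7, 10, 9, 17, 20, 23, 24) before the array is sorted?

Minimum adjacent swaps = number of inversions (each swap of adjacent out-of-order elements removes one inversion and no swap can remove more).
Count inversions — for each element, later elements that are smaller:
7: none → 0
10: 9 → 1
9: none → 0
17: none → 0
20: none → 0
23: none → 0
24: none → 0
Total inversions: 0 + 1 + 0 + 0 + 0 + 0 + 0 = 1

1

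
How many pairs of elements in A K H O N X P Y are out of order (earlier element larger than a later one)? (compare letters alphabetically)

For each element, count later entries that are smaller:
A → none → 0
K → H → 1
H → none → 0
O → N → 1
N → none → 0
X → P → 1
P → none → 0
Y → none → 0
Sum: 0 + 1 + 0 + 1 + 0 + 1 + 0 + 0 = 3

3 out-of-order pairs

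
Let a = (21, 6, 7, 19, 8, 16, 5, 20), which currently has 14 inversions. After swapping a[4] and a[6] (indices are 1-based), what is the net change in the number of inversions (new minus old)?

Positions 4 and 6 hold 19 and 16; after swapping, the array is [21, 6, 7, 16, 8, 19, 5, 20].
Count, for each position, how many later elements it exceeds:
21: 7
6: 1
7: 1
16: 2
8: 1
19: 1
5: 0
20: 0
Sum: 7 + 1 + 1 + 2 + 1 + 1 + 0 + 0 = 13
Change: 13 − 14 = -1

-1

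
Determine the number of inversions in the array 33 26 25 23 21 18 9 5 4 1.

Element-by-element contributions:
33 → 26, 25, 23, 21, 18, 9, 5, 4, 1 → 9
26 → 25, 23, 21, 18, 9, 5, 4, 1 → 8
25 → 23, 21, 18, 9, 5, 4, 1 → 7
23 → 21, 18, 9, 5, 4, 1 → 6
21 → 18, 9, 5, 4, 1 → 5
18 → 9, 5, 4, 1 → 4
9 → 5, 4, 1 → 3
5 → 4, 1 → 2
4 → 1 → 1
1 → none → 0
Sum: 9 + 8 + 7 + 6 + 5 + 4 + 3 + 2 + 1 + 0 = 45

45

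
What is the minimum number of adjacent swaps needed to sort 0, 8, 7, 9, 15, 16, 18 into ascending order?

There is 1 swap.

Each adjacent swap fixes exactly one inversion, so the minimum swap count equals the number of inversions.
Count inversions — for each element, later elements that are smaller:
0: none → 0
8: 7 → 1
7: none → 0
9: none → 0
15: none → 0
16: none → 0
18: none → 0
Total inversions: 0 + 1 + 0 + 0 + 0 + 0 + 0 = 1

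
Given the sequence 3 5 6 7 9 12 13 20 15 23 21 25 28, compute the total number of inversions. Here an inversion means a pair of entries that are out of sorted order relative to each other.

For each element, count later entries that are smaller:
3 → none → 0
5 → none → 0
6 → none → 0
7 → none → 0
9 → none → 0
12 → none → 0
13 → none → 0
20 → 15 → 1
15 → none → 0
23 → 21 → 1
21 → none → 0
25 → none → 0
28 → none → 0
Sum: 0 + 0 + 0 + 0 + 0 + 0 + 0 + 1 + 0 + 1 + 0 + 0 + 0 = 2

There are 2 inversions.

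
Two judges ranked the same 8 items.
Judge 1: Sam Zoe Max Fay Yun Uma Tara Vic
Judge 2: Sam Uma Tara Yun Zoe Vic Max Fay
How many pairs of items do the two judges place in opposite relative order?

13

Assign each item its position (1..8) in the first ordering, then rewrite the second ordering as that position sequence:
positions: Sam→1, Zoe→2, Max→3, Fay→4, Yun→5, Uma→6, Tara→7, Vic→8
second ordering as positions: [1, 6, 7, 5, 2, 8, 3, 4]
Discordant pairs = inversions in this position sequence.
1: 0
6: 5, 2, 3, 4 → 4
7: 5, 2, 3, 4 → 4
5: 2, 3, 4 → 3
2: 0
8: 3, 4 → 2
3: 0
4: 0
Total: 0 + 4 + 4 + 3 + 0 + 2 + 0 + 0 = 13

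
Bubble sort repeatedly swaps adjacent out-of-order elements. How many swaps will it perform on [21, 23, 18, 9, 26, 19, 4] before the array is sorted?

14

The minimum number of adjacent swaps to sort an array equals its inversion count, since every such swap removes exactly one inversion.
Count inversions — for each element, later elements that are smaller:
21: 18, 9, 19, 4 → 4
23: 18, 9, 19, 4 → 4
18: 9, 4 → 2
9: 4 → 1
26: 19, 4 → 2
19: 4 → 1
4: none → 0
Total inversions: 4 + 4 + 2 + 1 + 2 + 1 + 0 = 14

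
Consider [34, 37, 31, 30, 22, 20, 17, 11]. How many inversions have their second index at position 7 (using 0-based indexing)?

The element at index 7 is 11.
Elements before it: 34, 37, 31, 30, 22, 20, 17
Those larger than 11: 34, 37, 31, 30, 22, 20, 17

7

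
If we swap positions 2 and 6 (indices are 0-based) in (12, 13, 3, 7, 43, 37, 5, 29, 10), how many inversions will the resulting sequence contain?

18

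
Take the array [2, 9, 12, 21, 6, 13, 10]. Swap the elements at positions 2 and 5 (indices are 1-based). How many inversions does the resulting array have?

Inversions: 6

Positions 2 and 5 hold 9 and 6; after swapping, the array is [2, 6, 12, 21, 9, 13, 10].
Count, for each position, how many later elements it exceeds:
2 → none → 0
6 → none → 0
12 → 9, 10 → 2
21 → 9, 13, 10 → 3
9 → none → 0
13 → 10 → 1
10 → none → 0
Sum: 0 + 0 + 2 + 3 + 0 + 1 + 0 = 6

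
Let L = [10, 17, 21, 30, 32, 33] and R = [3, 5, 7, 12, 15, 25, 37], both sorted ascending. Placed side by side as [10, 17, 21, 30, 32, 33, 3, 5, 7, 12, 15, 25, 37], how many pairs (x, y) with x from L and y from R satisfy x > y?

31

Take each right-half value and tally the left-half values above it:
r = 3: 10, 17, 21, 30, 32, 33 → 6
r = 5: 10, 17, 21, 30, 32, 33 → 6
r = 7: 10, 17, 21, 30, 32, 33 → 6
r = 12: 17, 21, 30, 32, 33 → 5
r = 15: 17, 21, 30, 32, 33 → 5
r = 25: 30, 32, 33 → 3
r = 37: none → 0
Cross-inversions: 6 + 6 + 6 + 5 + 5 + 3 + 0 = 31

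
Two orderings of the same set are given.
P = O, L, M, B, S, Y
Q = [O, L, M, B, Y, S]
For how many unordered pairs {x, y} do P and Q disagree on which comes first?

1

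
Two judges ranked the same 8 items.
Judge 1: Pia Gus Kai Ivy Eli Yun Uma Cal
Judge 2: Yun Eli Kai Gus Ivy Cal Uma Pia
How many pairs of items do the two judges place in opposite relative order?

Assign each item its position (1..8) in the first ordering, then rewrite the second ordering as that position sequence:
positions: Pia→1, Gus→2, Kai→3, Ivy→4, Eli→5, Yun→6, Uma→7, Cal→8
second ordering as positions: [6, 5, 3, 2, 4, 8, 7, 1]
Discordant pairs = inversions in this position sequence.
6: 5, 3, 2, 4, 1 → 5
5: 3, 2, 4, 1 → 4
3: 2, 1 → 2
2: 1 → 1
4: 1 → 1
8: 7, 1 → 2
7: 1 → 1
1: 0
Total: 5 + 4 + 2 + 1 + 1 + 2 + 1 + 0 = 16

16 discordant pairs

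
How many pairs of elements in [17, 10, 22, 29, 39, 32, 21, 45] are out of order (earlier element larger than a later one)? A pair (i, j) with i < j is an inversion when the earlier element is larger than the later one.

Count, for each position, how many later elements it exceeds:
17: 1
10: 0
22: 1
29: 1
39: 2
32: 1
21: 0
45: 0
Sum: 1 + 0 + 1 + 1 + 2 + 1 + 0 + 0 = 6

6 inversions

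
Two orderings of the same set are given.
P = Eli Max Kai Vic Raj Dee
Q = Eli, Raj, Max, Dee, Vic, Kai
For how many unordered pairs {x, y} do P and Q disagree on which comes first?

6

Assign each item its position (1..6) in the first ordering, then rewrite the second ordering as that position sequence:
positions: Eli→1, Max→2, Kai→3, Vic→4, Raj→5, Dee→6
second ordering as positions: [1, 5, 2, 6, 4, 3]
Discordant pairs = inversions in this position sequence.
1: 0
5: 2, 4, 3 → 3
2: 0
6: 4, 3 → 2
4: 3 → 1
3: 0
Total: 0 + 3 + 0 + 2 + 1 + 0 = 6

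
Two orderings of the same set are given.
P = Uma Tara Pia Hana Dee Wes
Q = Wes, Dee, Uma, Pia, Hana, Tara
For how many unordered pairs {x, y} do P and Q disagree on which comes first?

Assign each item its position (1..6) in the first ordering, then rewrite the second ordering as that position sequence:
positions: Uma→1, Tara→2, Pia→3, Hana→4, Dee→5, Wes→6
second ordering as positions: [6, 5, 1, 3, 4, 2]
Discordant pairs = inversions in this position sequence.
6: 5, 1, 3, 4, 2 → 5
5: 1, 3, 4, 2 → 4
1: 0
3: 2 → 1
4: 2 → 1
2: 0
Total: 5 + 4 + 0 + 1 + 1 + 0 = 11

11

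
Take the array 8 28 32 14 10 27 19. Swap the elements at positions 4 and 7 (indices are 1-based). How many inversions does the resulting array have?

11

Positions 4 and 7 hold 14 and 19; after swapping, the array is [8, 28, 32, 19, 10, 27, 14].
Element-by-element contributions:
8 → none → 0
28 → 19, 10, 27, 14 → 4
32 → 19, 10, 27, 14 → 4
19 → 10, 14 → 2
10 → none → 0
27 → 14 → 1
14 → none → 0
Sum: 0 + 4 + 4 + 2 + 0 + 1 + 0 = 11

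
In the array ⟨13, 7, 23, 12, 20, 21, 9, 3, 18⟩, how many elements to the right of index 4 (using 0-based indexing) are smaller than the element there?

The element at index 4 is 20.
Elements after it: 21, 9, 3, 18
Those smaller than 20: 9, 3, 18

3 such elements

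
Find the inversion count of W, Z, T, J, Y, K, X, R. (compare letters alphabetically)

17 inversions

Sweep left to right; for each value list the smaller values that follow it:
W → T, J, K, R → 4
Z → T, J, Y, K, X, R → 6
T → J, K, R → 3
J → none → 0
Y → K, X, R → 3
K → none → 0
X → R → 1
R → none → 0
Sum: 4 + 6 + 3 + 0 + 3 + 0 + 1 + 0 = 17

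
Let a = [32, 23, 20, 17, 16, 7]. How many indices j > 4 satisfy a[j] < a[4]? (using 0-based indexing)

1 such element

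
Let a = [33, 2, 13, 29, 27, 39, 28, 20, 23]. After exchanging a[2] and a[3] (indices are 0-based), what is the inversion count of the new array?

Positions 2 and 3 hold 13 and 29; after swapping, the array is [33, 2, 29, 13, 27, 39, 28, 20, 23].
Count, for each position, how many later elements it exceeds:
33 → 2, 29, 13, 27, 28, 20, 23 → 7
2 → none → 0
29 → 13, 27, 28, 20, 23 → 5
13 → none → 0
27 → 20, 23 → 2
39 → 28, 20, 23 → 3
28 → 20, 23 → 2
20 → none → 0
23 → none → 0
Sum: 7 + 0 + 5 + 0 + 2 + 3 + 2 + 0 + 0 = 19

19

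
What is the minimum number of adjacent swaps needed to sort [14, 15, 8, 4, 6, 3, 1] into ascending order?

19 adjacent swaps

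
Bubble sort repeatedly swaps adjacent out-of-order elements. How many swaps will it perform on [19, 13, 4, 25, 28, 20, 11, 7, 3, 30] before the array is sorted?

Each adjacent swap fixes exactly one inversion, so the minimum swap count equals the number of inversions.
Count inversions — for each element, later elements that are smaller:
19: 13, 4, 11, 7, 3 → 5
13: 4, 11, 7, 3 → 4
4: 3 → 1
25: 20, 11, 7, 3 → 4
28: 20, 11, 7, 3 → 4
20: 11, 7, 3 → 3
11: 7, 3 → 2
7: 3 → 1
3: none → 0
30: none → 0
Total inversions: 5 + 4 + 1 + 4 + 4 + 3 + 2 + 1 + 0 + 0 = 24

24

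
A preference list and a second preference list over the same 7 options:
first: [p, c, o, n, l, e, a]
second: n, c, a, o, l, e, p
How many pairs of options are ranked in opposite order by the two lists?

11 pairs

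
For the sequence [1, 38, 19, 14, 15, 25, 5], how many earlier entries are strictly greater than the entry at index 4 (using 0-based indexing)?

The element at index 4 is 15.
Elements before it: 1, 38, 19, 14
Those larger than 15: 38, 19

2 such elements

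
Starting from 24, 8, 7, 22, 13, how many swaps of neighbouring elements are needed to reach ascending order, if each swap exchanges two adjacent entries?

6

Minimum adjacent swaps = number of inversions (each swap of adjacent out-of-order elements removes one inversion and no swap can remove more).
Count inversions — for each element, later elements that are smaller:
24: 8, 7, 22, 13 → 4
8: 7 → 1
7: none → 0
22: 13 → 1
13: none → 0
Total inversions: 4 + 1 + 0 + 1 + 0 = 6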